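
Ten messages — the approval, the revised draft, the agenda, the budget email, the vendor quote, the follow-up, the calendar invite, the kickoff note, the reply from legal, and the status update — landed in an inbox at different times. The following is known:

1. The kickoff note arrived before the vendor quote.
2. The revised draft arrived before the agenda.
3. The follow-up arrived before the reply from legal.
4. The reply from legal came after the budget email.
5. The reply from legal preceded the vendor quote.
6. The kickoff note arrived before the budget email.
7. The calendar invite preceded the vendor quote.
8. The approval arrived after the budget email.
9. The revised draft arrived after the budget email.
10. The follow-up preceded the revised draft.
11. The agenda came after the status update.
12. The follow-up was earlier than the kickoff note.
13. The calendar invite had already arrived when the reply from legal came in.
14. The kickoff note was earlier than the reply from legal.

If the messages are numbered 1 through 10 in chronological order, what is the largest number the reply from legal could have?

The reply from legal must come before the vendor quote — 1 message forced after it.
Everything else can be placed before the reply from legal in some valid order, so the reply from legal can sit as late as position 10 − 1 = 9.

9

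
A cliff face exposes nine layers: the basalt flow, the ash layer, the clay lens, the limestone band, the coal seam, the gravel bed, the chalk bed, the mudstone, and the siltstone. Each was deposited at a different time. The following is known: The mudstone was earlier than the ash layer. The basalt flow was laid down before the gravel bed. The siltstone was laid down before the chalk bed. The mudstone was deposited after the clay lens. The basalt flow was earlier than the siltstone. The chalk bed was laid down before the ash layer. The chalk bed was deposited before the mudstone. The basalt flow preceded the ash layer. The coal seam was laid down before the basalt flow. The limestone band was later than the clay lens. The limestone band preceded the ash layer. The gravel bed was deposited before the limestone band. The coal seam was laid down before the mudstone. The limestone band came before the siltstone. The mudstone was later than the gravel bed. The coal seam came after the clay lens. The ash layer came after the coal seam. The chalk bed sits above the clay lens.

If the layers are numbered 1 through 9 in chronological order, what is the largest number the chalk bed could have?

7

The chalk bed must come before the ash layer and the mudstone — 2 layers forced after it.
Everything else can be placed before the chalk bed in some valid order, so the chalk bed can sit as late as position 9 − 2 = 7.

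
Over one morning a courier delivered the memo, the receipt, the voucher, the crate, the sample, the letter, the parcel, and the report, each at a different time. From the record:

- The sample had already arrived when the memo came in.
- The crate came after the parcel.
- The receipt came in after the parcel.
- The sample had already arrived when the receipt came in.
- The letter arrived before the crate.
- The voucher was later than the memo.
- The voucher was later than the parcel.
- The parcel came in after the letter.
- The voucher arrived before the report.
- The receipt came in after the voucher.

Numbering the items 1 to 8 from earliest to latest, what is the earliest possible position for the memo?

2

The sample must come before the memo — 1 forced predecessor.
Nothing else is forced ahead of the memo, so its earliest slot is position 1 + 1 = 2.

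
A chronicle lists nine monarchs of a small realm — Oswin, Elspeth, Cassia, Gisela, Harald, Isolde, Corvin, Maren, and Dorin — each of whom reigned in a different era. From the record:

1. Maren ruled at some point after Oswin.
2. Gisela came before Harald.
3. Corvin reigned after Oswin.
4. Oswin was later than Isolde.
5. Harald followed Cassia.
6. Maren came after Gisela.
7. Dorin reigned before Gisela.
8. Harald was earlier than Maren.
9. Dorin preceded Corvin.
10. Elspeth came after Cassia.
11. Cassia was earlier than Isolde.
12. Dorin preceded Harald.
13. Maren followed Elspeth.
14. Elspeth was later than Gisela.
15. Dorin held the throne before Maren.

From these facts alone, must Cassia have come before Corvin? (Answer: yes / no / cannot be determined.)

yes

Chain the constraints: Cassia → Isolde → Oswin → Corvin. Each link is directly stated, so Cassia comes before Corvin.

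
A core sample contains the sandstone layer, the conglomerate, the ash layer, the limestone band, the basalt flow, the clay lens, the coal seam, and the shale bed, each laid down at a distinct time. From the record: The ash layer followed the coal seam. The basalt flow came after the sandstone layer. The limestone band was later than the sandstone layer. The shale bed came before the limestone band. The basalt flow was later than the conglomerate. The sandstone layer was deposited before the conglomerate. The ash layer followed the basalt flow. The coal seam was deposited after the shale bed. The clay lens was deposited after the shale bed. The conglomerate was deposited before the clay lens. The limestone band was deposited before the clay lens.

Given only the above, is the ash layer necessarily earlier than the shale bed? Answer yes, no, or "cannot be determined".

no

Tracing the constraints gives the shale bed → the coal seam → the ash layer, so the shale bed must come before the ash layer.
That means the ash layer cannot be before the shale bed.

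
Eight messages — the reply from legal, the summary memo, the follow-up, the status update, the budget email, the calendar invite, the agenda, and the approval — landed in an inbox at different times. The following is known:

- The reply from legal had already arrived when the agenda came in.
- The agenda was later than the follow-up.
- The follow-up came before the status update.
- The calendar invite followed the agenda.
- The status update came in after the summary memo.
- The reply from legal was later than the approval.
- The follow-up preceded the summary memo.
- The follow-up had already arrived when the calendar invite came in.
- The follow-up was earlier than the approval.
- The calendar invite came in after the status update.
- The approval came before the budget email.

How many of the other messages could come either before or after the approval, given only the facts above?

Forced before the approval: the follow-up; forced after the approval: the agenda, the budget email, the calendar invite, and the reply from legal.
That leaves the status update and the summary memo with no forced order relative to the approval — 2.

2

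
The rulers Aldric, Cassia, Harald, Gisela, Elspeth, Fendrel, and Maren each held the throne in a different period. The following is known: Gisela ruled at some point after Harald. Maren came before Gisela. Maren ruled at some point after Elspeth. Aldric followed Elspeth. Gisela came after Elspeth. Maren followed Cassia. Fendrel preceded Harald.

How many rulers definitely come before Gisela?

Directly stated before Gisela: Elspeth, Harald, and Maren.
Cassia reaches Gisela via Cassia → Maren → Gisela.
Fendrel reaches Gisela via Fendrel → Harald → Gisela.
That's Cassia, Elspeth, Fendrel, Harald, and Maren — 5 in all.

5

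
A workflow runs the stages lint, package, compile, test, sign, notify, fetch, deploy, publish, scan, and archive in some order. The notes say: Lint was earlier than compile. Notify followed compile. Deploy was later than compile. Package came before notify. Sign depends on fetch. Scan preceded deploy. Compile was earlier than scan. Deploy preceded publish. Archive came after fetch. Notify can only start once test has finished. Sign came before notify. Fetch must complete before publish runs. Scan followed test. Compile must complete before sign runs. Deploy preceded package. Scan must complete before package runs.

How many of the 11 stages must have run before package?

5

Directly stated before package: deploy and scan.
Compile reaches package via compile → scan → package.
Lint reaches package via lint → compile → scan → package.
Test reaches package via test → scan → package.
No chain forces notify (or any of the others) ahead of package.
That's compile, deploy, lint, scan, and test — 5 in all.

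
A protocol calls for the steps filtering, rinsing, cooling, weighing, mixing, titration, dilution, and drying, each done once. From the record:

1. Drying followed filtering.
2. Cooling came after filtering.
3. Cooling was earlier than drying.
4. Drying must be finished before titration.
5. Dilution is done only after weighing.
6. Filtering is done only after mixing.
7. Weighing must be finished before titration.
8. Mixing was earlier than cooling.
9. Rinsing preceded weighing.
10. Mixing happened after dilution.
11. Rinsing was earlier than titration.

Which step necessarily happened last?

Every other step has a chain of constraints placing it before titration, so titration is last.

titration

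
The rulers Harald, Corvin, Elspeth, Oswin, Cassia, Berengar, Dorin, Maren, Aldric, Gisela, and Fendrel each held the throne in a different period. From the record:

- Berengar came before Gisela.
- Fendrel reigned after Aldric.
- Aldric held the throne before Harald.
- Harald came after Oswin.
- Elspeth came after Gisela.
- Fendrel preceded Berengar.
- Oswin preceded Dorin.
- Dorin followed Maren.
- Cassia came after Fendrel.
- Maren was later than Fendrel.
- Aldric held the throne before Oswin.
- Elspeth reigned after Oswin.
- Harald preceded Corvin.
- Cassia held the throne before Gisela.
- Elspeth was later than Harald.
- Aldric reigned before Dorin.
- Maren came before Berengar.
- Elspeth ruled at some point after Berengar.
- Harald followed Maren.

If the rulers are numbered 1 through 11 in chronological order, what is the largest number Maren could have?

5

Maren must come before Berengar, Corvin, Dorin, Elspeth, Gisela, and Harald — 6 rulers forced after them.
Everything else can be placed before Maren in some valid order, so Maren can sit as late as position 11 − 6 = 5.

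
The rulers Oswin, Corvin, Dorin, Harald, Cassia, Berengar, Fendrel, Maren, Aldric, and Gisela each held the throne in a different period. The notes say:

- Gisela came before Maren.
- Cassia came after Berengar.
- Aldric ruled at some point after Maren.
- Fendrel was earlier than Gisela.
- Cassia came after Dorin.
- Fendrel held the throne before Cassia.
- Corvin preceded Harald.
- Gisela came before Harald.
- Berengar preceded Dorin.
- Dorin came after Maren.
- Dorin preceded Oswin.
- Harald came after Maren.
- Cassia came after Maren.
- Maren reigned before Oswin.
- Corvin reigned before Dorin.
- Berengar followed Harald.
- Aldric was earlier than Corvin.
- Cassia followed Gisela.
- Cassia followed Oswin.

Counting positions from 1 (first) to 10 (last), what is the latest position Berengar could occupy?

Berengar must come before Cassia, Dorin, and Oswin — 3 rulers forced after them.
Everything else can be placed before Berengar in some valid order, so Berengar can sit as late as position 10 − 3 = 7.

7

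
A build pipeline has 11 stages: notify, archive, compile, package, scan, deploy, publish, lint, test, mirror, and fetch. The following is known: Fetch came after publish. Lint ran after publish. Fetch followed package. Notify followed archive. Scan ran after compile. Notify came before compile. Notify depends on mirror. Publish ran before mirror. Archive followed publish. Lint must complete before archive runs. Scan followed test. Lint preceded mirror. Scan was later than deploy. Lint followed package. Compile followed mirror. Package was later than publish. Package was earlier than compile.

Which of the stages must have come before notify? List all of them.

archive, lint, mirror, package, publish

Directly stated before notify: archive and mirror.
Lint reaches notify via lint → archive → notify.
Package reaches notify via package → lint → archive → notify.
Publish reaches notify via publish → archive → notify.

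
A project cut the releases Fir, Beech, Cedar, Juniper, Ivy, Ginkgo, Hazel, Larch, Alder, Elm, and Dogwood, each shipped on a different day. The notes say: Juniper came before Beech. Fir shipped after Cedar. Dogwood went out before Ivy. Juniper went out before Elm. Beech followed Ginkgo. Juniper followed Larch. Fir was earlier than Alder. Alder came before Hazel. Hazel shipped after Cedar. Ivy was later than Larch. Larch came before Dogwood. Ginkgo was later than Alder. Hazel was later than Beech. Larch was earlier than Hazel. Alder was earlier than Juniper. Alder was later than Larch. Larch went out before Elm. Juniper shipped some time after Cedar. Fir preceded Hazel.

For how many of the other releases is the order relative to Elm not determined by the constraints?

Forced before Elm: Alder, Cedar, Fir, Juniper, and Larch.
That leaves Beech, Dogwood, Ginkgo, Hazel, and Ivy with no forced order relative to Elm — 5.

5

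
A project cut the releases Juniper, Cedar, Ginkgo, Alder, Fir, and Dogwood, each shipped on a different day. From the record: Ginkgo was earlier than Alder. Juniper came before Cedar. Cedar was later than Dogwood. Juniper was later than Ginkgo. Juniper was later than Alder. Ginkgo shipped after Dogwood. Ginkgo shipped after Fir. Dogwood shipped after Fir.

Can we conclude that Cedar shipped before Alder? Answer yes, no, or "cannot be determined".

Tracing the constraints gives Alder → Juniper → Cedar, so Alder must come before Cedar.
That means Cedar cannot be before Alder.

no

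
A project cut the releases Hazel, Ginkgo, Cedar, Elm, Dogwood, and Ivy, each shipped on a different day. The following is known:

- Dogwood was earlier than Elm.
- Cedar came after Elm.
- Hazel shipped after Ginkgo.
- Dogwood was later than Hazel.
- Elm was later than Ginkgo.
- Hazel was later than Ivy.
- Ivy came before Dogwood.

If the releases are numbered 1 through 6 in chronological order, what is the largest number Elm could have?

Elm must come before Cedar — 1 release forced after it.
Everything else can be placed before Elm in some valid order, so Elm can sit as late as position 6 − 1 = 5.

5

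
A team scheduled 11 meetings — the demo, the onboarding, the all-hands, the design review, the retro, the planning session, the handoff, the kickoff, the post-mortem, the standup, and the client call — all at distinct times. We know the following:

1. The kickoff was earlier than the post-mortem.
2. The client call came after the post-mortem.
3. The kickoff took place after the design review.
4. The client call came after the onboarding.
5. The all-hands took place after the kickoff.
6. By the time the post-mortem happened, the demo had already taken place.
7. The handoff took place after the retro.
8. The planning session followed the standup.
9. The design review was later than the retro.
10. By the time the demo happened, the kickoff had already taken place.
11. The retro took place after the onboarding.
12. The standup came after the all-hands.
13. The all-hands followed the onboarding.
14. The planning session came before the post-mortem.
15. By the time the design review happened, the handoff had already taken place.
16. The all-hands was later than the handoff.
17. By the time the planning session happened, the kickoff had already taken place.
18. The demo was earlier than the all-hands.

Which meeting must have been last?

the client call

Every other meeting has a chain of constraints placing it before the client call, so the client call is last.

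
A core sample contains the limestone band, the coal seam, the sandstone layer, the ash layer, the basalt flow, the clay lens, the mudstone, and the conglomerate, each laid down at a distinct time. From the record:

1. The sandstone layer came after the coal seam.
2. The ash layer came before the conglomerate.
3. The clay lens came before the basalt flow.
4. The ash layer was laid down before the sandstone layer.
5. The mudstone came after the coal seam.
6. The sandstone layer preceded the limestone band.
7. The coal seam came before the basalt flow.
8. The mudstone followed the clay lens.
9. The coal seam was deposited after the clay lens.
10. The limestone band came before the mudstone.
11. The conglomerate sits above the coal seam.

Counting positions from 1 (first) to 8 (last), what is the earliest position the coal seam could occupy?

The clay lens must come before the coal seam — 1 forced predecessor.
Nothing else is forced ahead of the coal seam, so its earliest slot is position 1 + 1 = 2.

2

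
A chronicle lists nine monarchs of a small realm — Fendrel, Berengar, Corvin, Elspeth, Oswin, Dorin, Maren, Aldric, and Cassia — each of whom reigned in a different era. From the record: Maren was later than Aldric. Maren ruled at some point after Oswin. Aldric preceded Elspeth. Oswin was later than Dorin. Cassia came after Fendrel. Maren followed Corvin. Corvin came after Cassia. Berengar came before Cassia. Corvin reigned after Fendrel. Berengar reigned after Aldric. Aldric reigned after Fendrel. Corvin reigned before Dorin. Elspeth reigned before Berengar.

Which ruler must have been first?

Fendrel has a chain of constraints placing them before every other ruler, so Fendrel must be first.

Fendrel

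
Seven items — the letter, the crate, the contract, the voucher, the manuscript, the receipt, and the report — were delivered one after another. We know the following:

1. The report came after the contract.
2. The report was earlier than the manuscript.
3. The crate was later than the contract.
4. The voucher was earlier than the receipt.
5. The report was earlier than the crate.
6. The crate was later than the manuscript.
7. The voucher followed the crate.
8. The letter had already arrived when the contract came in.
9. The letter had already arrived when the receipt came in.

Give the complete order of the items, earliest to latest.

the letter, the contract, the report, the manuscript, the crate, the voucher, the receipt

The constraints fix every adjacent pair, so only one ordering works:
the letter → the contract → the report → the manuscript → the crate → the voucher → the receipt.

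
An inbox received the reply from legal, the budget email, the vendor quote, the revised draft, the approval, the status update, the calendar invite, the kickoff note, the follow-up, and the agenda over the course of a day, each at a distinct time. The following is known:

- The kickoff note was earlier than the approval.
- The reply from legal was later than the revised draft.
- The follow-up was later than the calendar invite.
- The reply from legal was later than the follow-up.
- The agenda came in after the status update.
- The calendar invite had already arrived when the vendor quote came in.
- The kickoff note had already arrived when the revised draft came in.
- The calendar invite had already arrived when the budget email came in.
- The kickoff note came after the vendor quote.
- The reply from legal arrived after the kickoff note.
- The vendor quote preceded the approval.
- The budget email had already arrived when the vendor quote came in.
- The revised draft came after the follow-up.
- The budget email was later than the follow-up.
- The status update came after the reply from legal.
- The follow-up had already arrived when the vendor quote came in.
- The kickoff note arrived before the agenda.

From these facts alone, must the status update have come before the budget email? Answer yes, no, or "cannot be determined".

no

Tracing the constraints gives the budget email → the vendor quote → the kickoff note → the reply from legal → the status update, so the budget email must come before the status update.
That means the status update cannot be before the budget email.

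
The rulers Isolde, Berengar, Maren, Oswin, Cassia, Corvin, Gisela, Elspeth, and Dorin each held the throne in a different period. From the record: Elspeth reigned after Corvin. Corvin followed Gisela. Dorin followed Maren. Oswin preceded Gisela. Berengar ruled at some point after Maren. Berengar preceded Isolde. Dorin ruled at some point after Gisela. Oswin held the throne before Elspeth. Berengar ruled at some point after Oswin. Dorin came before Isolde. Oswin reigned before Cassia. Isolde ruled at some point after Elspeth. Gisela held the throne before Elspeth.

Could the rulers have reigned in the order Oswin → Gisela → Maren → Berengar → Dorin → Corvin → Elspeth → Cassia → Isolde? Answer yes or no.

Check each stated constraint against the proposed order — e.g. Oswin is ahead of Elspeth; Oswin is ahead of Cassia. Every pair is in the required order; nothing is violated.

yes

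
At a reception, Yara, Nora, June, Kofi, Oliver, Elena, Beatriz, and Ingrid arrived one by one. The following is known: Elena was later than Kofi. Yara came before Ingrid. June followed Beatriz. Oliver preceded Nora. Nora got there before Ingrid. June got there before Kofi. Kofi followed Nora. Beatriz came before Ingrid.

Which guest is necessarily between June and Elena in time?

Tracing the constraints gives June → Kofi → Elena, so Kofi sits after June and before Elena.
No other guest is forced both after June and before Elena.

Kofi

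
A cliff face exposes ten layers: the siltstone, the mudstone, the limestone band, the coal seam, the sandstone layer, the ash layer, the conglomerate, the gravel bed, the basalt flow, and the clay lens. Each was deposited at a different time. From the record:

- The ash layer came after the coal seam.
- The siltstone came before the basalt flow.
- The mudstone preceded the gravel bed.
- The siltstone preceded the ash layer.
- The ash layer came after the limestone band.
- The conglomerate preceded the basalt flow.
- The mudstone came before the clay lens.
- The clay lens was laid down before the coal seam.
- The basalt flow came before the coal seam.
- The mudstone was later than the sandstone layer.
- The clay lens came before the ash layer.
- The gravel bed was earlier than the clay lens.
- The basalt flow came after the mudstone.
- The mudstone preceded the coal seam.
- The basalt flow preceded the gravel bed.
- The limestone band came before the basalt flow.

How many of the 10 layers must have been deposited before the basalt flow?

5

Directly stated before the basalt flow: the conglomerate, the limestone band, the mudstone, and the siltstone.
The sandstone layer reaches the basalt flow via the sandstone layer → the mudstone → the basalt flow.
That's the conglomerate, the limestone band, the mudstone, the sandstone layer, and the siltstone — 5 in all.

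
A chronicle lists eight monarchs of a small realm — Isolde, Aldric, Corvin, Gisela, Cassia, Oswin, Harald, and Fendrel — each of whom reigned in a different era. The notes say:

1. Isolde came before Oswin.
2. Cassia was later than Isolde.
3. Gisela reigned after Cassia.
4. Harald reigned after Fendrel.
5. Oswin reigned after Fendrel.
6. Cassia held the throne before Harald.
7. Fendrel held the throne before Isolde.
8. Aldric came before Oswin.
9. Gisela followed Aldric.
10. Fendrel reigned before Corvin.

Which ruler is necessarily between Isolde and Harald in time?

Cassia

Tracing the constraints gives Isolde → Cassia → Harald, so Cassia sits after Isolde and before Harald.
No other ruler is forced both after Isolde and before Harald.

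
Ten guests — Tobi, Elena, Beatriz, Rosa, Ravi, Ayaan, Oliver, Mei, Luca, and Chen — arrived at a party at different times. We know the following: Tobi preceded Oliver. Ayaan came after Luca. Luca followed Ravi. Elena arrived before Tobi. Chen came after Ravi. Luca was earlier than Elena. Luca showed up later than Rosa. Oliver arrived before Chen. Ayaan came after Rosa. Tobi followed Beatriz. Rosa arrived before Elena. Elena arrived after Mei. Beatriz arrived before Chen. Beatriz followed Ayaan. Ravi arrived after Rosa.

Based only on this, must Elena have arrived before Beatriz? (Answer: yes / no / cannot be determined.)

cannot be determined

No chain of stated constraints runs from Elena to Beatriz, and none runs from Beatriz to Elena either.
So the relative order of Elena and Beatriz is not fixed by the given facts.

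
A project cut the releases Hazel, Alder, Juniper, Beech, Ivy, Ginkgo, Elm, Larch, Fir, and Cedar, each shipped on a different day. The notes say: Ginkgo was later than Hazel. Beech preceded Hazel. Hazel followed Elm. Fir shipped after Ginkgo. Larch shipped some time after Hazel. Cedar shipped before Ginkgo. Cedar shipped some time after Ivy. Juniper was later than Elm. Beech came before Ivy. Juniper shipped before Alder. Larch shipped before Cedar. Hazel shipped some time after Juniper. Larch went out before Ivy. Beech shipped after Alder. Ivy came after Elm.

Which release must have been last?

Every other release has a chain of constraints placing it before Fir, so Fir is last.

Fir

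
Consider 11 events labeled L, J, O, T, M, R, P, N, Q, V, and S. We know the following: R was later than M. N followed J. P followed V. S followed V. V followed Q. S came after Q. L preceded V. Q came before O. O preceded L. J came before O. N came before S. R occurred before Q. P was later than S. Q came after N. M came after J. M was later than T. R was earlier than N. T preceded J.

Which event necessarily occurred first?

T

T has a chain of constraints placing it before every other event, so T must be first.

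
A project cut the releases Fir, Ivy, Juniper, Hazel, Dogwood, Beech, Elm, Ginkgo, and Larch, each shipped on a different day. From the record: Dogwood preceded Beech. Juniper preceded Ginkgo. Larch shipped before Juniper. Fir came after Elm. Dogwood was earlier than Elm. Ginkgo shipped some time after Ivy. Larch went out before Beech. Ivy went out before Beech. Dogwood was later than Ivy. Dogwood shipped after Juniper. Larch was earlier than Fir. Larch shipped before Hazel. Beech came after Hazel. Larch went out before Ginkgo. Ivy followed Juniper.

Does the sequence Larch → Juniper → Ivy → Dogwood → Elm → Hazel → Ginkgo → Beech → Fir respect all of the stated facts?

Check each stated constraint against the proposed order — e.g. Larch is ahead of Beech; Larch is ahead of Fir. Every pair is in the required order; nothing is violated.

yes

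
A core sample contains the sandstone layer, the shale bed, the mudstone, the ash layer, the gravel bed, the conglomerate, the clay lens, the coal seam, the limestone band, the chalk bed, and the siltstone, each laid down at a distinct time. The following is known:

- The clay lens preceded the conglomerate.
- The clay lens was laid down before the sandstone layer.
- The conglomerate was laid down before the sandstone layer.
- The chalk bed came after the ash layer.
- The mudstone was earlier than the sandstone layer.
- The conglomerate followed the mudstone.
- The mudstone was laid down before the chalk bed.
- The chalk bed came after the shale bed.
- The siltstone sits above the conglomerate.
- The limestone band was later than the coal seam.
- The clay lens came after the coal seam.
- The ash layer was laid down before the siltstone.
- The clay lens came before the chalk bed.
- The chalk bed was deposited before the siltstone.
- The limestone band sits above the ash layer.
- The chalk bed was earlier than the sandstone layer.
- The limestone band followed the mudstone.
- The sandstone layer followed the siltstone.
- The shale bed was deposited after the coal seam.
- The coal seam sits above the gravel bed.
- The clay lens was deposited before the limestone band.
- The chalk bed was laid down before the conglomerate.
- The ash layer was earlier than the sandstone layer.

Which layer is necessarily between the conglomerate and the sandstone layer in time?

Tracing the constraints gives the conglomerate → the siltstone → the sandstone layer, so the siltstone sits after the conglomerate and before the sandstone layer.
No other layer is forced both after the conglomerate and before the sandstone layer.

the siltstone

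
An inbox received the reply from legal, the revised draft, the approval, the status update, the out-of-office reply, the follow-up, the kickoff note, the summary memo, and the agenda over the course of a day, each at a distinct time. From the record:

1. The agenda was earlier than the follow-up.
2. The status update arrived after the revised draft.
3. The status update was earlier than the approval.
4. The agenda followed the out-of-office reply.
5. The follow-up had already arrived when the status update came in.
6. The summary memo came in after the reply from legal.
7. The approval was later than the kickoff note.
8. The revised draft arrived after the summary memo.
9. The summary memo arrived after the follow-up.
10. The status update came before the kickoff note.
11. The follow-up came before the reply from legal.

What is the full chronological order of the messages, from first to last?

The constraints fix every adjacent pair, so only one ordering works:
the out-of-office reply → the agenda → the follow-up → the reply from legal → the summary memo → the revised draft → the status update → the kickoff note → the approval.

the out-of-office reply, the agenda, the follow-up, the reply from legal, the summary memo, the revised draft, the status update, the kickoff note, the approval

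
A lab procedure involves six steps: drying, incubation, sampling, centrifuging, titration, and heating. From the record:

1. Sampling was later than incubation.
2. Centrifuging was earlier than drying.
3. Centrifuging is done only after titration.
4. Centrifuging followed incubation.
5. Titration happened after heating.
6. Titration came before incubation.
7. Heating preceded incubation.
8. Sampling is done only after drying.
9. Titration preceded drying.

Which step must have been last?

sampling

Every other step has a chain of constraints placing it before sampling, so sampling is last.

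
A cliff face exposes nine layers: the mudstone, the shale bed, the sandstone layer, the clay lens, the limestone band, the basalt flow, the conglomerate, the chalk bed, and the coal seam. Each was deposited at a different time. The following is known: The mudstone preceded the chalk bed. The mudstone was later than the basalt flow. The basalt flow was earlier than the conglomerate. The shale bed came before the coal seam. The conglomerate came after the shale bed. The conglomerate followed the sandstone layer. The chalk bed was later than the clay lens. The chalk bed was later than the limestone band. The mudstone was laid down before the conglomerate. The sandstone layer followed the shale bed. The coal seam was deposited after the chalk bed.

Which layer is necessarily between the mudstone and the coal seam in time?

the chalk bed

Tracing the constraints gives the mudstone → the chalk bed → the coal seam, so the chalk bed sits after the mudstone and before the coal seam.
No other layer is forced both after the mudstone and before the coal seam.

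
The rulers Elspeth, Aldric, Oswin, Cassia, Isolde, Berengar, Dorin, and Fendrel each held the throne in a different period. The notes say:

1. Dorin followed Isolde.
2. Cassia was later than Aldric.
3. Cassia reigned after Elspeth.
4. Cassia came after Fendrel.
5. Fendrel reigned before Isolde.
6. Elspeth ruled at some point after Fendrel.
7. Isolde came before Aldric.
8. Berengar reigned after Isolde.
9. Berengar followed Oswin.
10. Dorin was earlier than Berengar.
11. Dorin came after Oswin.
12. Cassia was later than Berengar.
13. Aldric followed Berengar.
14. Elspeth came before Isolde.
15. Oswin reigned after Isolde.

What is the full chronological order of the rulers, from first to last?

Fendrel, Elspeth, Isolde, Oswin, Dorin, Berengar, Aldric, Cassia

The constraints fix every adjacent pair, so only one ordering works:
Fendrel → Elspeth → Isolde → Oswin → Dorin → Berengar → Aldric → Cassia.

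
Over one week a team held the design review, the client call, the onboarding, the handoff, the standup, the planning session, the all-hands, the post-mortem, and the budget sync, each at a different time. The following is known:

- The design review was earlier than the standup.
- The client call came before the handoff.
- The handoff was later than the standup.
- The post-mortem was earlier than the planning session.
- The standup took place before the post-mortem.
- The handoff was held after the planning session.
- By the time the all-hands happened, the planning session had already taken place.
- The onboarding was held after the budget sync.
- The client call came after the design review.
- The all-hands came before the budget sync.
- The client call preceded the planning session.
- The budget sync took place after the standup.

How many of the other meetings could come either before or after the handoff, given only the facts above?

Forced before the handoff: the client call, the design review, the planning session, the post-mortem, and the standup.
That leaves the all-hands, the budget sync, and the onboarding with no forced order relative to the handoff — 3.

3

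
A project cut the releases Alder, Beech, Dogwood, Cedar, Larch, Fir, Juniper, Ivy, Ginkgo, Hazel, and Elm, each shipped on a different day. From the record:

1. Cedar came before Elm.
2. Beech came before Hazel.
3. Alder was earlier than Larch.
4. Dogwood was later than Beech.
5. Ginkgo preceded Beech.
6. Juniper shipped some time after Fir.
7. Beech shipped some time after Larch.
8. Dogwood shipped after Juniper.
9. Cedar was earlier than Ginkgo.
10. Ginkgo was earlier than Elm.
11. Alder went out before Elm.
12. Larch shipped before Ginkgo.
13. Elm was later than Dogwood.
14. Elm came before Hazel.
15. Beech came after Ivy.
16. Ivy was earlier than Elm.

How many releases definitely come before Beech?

5

Directly stated before Beech: Ginkgo, Ivy, and Larch.
Alder reaches Beech via Alder → Larch → Beech.
Cedar reaches Beech via Cedar → Ginkgo → Beech.
That's Alder, Cedar, Ginkgo, Ivy, and Larch — 5 in all.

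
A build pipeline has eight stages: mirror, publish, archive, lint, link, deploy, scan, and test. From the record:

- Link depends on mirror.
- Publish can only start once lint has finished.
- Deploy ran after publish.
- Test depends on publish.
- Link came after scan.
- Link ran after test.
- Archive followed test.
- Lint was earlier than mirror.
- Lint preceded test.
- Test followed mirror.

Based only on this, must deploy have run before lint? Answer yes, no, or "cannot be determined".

Tracing the constraints gives lint → publish → deploy, so lint must come before deploy.
That means deploy cannot be before lint.

no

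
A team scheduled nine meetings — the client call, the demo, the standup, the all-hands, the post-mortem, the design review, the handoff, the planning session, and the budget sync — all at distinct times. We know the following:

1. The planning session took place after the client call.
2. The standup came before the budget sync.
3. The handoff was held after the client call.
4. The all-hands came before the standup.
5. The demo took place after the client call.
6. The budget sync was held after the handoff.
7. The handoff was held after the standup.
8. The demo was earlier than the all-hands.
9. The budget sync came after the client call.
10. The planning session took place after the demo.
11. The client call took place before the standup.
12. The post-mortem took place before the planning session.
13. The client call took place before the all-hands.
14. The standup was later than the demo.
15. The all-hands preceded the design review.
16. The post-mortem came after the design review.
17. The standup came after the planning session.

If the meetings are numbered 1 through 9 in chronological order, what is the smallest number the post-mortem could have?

The all-hands, the client call, the demo, and the design review must all come before the post-mortem — 4 forced predecessors.
Nothing else is forced ahead of the post-mortem, so its earliest slot is position 4 + 1 = 5.

5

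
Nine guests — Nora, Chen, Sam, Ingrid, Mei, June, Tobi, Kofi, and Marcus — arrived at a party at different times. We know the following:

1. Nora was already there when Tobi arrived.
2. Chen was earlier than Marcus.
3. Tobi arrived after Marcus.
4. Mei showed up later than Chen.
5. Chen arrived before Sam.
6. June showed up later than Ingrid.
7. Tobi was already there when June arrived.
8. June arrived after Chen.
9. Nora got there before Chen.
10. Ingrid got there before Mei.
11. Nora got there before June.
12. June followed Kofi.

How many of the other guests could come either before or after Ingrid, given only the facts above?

6

Forced after Ingrid: June and Mei.
That leaves Chen, Kofi, Marcus, Nora, Sam, and Tobi with no forced order relative to Ingrid — 6.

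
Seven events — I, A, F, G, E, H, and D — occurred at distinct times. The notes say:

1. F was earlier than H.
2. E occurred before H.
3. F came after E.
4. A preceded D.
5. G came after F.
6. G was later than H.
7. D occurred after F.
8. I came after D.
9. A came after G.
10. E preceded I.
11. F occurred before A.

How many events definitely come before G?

3

Directly stated before G: F and H.
E reaches G via E → H → G.
That's E, F, and H — 3 in all.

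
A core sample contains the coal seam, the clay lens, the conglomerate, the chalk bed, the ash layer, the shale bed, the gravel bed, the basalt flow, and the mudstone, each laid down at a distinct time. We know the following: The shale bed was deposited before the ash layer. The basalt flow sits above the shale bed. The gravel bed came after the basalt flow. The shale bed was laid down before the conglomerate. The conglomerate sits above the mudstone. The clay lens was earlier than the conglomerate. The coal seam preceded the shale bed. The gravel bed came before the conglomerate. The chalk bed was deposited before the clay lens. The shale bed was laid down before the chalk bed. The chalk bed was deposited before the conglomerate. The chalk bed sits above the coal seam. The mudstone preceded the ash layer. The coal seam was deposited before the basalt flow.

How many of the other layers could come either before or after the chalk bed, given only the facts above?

Forced before the chalk bed: the coal seam and the shale bed; forced after the chalk bed: the clay lens and the conglomerate.
That leaves the ash layer, the basalt flow, the gravel bed, and the mudstone with no forced order relative to the chalk bed — 4.

4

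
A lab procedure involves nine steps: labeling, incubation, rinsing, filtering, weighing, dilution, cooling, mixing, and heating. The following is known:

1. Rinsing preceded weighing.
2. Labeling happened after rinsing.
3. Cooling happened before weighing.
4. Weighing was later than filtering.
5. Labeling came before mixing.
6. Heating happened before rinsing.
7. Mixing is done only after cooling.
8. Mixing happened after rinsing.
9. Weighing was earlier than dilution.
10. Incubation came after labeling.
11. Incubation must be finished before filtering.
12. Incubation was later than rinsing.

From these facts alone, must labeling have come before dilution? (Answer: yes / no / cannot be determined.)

Chain the constraints: labeling → incubation → filtering → weighing → dilution. Each link is directly stated, so labeling comes before dilution.

yes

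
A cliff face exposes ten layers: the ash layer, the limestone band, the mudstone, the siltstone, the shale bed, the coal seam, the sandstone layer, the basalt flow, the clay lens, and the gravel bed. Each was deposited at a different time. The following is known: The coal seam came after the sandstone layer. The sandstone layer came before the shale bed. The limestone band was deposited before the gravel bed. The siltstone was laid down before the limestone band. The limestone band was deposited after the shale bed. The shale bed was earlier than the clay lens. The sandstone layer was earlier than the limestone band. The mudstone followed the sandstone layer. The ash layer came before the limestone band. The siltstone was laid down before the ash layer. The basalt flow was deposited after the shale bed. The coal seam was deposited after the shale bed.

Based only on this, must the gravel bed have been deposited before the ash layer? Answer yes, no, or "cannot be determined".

no

Tracing the constraints gives the ash layer → the limestone band → the gravel bed, so the ash layer must come before the gravel bed.
That means the gravel bed cannot be before the ash layer.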